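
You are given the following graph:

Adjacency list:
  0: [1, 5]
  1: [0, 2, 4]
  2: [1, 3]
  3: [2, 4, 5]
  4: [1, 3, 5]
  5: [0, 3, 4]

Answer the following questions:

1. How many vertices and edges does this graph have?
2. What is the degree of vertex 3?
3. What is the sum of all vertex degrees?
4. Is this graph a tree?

Count: 6 vertices, 8 edges.
Vertex 3 has neighbors [2, 4, 5], degree = 3.
Handshaking lemma: 2 * 8 = 16.
A tree on 6 vertices has 5 edges. This graph has 8 edges (3 extra). Not a tree.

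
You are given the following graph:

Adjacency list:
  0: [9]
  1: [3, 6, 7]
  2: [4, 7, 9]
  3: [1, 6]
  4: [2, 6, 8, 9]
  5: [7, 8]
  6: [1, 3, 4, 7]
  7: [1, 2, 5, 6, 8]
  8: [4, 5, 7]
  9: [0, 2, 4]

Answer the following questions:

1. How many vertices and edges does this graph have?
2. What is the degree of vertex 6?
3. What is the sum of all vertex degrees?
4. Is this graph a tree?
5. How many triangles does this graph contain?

Count: 10 vertices, 15 edges.
Vertex 6 has neighbors [1, 3, 4, 7], degree = 4.
Handshaking lemma: 2 * 15 = 30.
A tree on 10 vertices has 9 edges. This graph has 15 edges (6 extra). Not a tree.
Number of triangles = 4.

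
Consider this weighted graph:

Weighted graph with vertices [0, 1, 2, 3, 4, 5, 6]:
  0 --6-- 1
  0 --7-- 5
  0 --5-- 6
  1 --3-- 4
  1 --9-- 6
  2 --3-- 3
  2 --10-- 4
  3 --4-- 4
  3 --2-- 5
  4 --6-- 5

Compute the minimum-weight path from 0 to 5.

Using Dijkstra's algorithm from vertex 0:
Shortest path: 0 -> 5
Total weight: 7 = 7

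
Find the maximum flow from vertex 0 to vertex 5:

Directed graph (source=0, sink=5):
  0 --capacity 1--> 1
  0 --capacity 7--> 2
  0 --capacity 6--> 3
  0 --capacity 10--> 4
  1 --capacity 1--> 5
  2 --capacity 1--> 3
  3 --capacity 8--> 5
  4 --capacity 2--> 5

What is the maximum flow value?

Computing max flow:
  Flow on (0->1): 1/1
  Flow on (0->2): 1/7
  Flow on (0->3): 6/6
  Flow on (0->4): 2/10
  Flow on (1->5): 1/1
  Flow on (2->3): 1/1
  Flow on (3->5): 7/8
  Flow on (4->5): 2/2
Maximum flow = 10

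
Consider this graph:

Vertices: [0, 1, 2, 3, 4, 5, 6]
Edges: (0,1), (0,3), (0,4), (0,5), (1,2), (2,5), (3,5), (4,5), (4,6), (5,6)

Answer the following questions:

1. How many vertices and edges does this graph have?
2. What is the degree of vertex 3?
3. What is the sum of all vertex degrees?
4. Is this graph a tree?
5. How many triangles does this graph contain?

Count: 7 vertices, 10 edges.
Vertex 3 has neighbors [0, 5], degree = 2.
Handshaking lemma: 2 * 10 = 20.
A tree on 7 vertices has 6 edges. This graph has 10 edges (4 extra). Not a tree.
Number of triangles = 3.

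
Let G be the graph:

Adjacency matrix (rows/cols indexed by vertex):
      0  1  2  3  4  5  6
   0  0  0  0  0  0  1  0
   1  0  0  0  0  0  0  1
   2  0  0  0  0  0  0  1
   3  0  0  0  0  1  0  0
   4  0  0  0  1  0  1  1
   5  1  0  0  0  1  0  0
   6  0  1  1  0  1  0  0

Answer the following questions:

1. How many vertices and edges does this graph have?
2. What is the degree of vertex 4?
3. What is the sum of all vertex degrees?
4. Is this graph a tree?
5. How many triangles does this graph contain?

Count: 7 vertices, 6 edges.
Vertex 4 has neighbors [3, 5, 6], degree = 3.
Handshaking lemma: 2 * 6 = 12.
A graph is a tree iff it is connected and has exactly n-1 edges. This graph is connected (all 7 vertices in one component) and has 7-1 = 6 edges. It is a tree.
Number of triangles = 0.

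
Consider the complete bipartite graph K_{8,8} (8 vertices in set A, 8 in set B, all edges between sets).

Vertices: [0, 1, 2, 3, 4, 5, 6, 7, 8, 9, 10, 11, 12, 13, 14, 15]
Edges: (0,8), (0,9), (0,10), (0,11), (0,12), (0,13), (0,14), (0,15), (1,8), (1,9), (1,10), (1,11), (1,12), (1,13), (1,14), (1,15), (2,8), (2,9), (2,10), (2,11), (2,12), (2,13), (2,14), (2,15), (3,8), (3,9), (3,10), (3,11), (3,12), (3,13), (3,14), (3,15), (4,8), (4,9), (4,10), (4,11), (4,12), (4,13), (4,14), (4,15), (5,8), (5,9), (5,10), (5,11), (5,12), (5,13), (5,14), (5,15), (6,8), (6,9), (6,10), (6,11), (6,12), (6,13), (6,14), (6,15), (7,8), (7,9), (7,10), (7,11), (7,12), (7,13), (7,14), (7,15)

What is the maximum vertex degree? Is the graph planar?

Set-A vertices have degree 8; set-B vertices have degree 8. Maximum degree = max(8,8) = 8.
K_{8,8} contains K_{3,3} as a subgraph (since both sides have >= 3 vertices); by Kuratowski's theorem it is not planar.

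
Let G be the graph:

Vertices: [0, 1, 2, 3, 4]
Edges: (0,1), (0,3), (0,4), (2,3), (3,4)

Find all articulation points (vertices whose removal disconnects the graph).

An articulation point is a vertex whose removal disconnects the graph.
Articulation points: [0, 3]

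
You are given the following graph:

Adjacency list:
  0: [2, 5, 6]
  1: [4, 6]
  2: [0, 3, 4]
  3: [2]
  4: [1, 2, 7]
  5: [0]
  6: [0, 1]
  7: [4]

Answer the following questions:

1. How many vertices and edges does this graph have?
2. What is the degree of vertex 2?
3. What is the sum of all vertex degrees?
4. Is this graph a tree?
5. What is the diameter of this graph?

Count: 8 vertices, 8 edges.
Vertex 2 has neighbors [0, 3, 4], degree = 3.
Handshaking lemma: 2 * 8 = 16.
A tree on 8 vertices has 7 edges. This graph has 8 edges (1 extra). Not a tree.
Diameter (longest shortest path) = 4.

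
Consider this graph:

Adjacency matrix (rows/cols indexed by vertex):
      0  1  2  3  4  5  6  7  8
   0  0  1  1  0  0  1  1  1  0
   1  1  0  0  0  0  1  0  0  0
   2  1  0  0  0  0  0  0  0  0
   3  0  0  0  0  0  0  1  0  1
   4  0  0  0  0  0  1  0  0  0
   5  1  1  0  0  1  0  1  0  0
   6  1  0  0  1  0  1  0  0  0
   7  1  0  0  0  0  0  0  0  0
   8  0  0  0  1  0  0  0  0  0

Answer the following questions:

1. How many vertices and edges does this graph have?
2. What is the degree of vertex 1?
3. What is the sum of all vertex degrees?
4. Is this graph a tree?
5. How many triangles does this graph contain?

Count: 9 vertices, 10 edges.
Vertex 1 has neighbors [0, 5], degree = 2.
Handshaking lemma: 2 * 10 = 20.
A tree on 9 vertices has 8 edges. This graph has 10 edges (2 extra). Not a tree.
Number of triangles = 2.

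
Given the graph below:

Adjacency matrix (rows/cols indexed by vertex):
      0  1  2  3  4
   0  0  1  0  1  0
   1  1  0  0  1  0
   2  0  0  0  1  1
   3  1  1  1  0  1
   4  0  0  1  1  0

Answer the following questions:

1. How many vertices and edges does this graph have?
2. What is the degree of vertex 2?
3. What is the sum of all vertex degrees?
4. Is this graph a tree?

Count: 5 vertices, 6 edges.
Vertex 2 has neighbors [3, 4], degree = 2.
Handshaking lemma: 2 * 6 = 12.
A tree on 5 vertices has 4 edges. This graph has 6 edges (2 extra). Not a tree.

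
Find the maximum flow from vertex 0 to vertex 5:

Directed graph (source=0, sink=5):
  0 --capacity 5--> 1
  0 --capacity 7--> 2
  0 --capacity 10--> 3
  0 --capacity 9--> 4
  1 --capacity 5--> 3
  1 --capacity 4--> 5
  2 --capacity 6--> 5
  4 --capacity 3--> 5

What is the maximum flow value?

Computing max flow:
  Flow on (0->1): 4/5
  Flow on (0->2): 6/7
  Flow on (0->4): 3/9
  Flow on (1->5): 4/4
  Flow on (2->5): 6/6
  Flow on (4->5): 3/3
Maximum flow = 13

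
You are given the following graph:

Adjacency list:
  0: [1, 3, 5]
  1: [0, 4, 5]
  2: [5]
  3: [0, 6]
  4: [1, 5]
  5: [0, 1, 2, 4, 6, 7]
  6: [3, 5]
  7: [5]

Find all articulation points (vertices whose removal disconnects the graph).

An articulation point is a vertex whose removal disconnects the graph.
Articulation points: [5]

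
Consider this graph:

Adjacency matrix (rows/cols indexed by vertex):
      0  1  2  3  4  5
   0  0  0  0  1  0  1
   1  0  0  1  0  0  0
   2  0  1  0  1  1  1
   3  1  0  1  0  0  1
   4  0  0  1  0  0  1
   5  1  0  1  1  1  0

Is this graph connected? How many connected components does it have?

Checking connectivity: the graph has 1 connected component(s).
All vertices are reachable from each other. The graph IS connected.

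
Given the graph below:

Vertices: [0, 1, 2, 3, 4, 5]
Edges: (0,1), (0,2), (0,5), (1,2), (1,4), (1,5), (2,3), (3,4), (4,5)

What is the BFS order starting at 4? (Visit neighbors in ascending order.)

BFS from vertex 4 (neighbors processed in ascending order):
Visit order: 4, 1, 3, 5, 0, 2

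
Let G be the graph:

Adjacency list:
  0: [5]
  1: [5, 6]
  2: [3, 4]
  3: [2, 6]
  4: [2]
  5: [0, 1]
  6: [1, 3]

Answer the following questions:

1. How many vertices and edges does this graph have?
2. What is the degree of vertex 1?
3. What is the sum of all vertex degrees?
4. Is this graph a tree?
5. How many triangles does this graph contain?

Count: 7 vertices, 6 edges.
Vertex 1 has neighbors [5, 6], degree = 2.
Handshaking lemma: 2 * 6 = 12.
A graph is a tree iff it is connected and has exactly n-1 edges. This graph is connected (all 7 vertices in one component) and has 7-1 = 6 edges. It is a tree.
Number of triangles = 0.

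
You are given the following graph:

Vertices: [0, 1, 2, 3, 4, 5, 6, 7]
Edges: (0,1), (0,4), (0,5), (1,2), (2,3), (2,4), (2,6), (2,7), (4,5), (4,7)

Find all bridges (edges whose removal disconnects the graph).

A bridge is an edge whose removal increases the number of connected components.
Bridges found: (2,3), (2,6)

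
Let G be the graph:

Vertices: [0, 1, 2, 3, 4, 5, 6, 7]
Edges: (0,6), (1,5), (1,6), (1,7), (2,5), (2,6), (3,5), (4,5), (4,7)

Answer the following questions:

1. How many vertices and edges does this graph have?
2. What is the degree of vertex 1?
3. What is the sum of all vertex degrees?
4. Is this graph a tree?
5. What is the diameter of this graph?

Count: 8 vertices, 9 edges.
Vertex 1 has neighbors [5, 6, 7], degree = 3.
Handshaking lemma: 2 * 9 = 18.
A tree on 8 vertices has 7 edges. This graph has 9 edges (2 extra). Not a tree.
Diameter (longest shortest path) = 4.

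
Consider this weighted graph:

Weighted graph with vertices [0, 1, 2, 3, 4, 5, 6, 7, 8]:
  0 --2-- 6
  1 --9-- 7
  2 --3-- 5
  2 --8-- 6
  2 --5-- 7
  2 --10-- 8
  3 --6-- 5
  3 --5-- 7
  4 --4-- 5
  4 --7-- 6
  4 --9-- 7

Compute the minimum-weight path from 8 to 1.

Using Dijkstra's algorithm from vertex 8:
Shortest path: 8 -> 2 -> 7 -> 1
Total weight: 10 + 5 + 9 = 24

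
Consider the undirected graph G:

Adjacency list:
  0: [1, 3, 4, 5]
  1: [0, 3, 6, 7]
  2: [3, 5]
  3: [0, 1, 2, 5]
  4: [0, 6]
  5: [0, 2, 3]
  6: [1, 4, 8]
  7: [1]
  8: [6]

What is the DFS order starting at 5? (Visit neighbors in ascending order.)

DFS from vertex 5 (neighbors processed in ascending order):
Visit order: 5, 0, 1, 3, 2, 6, 4, 8, 7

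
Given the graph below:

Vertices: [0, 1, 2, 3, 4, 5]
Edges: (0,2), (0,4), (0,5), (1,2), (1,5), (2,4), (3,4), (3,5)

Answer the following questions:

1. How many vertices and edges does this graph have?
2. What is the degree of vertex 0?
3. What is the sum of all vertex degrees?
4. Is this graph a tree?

Count: 6 vertices, 8 edges.
Vertex 0 has neighbors [2, 4, 5], degree = 3.
Handshaking lemma: 2 * 8 = 16.
A tree on 6 vertices has 5 edges. This graph has 8 edges (3 extra). Not a tree.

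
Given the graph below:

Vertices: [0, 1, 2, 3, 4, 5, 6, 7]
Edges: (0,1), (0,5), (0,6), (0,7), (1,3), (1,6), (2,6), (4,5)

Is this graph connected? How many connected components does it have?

Checking connectivity: the graph has 1 connected component(s).
All vertices are reachable from each other. The graph IS connected.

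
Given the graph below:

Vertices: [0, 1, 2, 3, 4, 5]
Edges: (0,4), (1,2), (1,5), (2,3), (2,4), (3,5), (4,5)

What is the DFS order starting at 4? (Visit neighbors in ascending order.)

DFS from vertex 4 (neighbors processed in ascending order):
Visit order: 4, 0, 2, 1, 5, 3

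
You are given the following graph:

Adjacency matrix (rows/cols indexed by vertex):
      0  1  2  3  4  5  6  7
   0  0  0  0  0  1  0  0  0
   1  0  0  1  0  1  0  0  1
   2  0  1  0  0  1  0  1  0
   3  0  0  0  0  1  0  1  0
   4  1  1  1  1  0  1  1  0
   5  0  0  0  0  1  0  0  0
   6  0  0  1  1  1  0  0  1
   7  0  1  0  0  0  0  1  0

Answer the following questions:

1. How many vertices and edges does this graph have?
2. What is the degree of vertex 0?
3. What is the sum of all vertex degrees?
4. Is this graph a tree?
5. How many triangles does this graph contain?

Count: 8 vertices, 11 edges.
Vertex 0 has neighbors [4], degree = 1.
Handshaking lemma: 2 * 11 = 22.
A tree on 8 vertices has 7 edges. This graph has 11 edges (4 extra). Not a tree.
Number of triangles = 3.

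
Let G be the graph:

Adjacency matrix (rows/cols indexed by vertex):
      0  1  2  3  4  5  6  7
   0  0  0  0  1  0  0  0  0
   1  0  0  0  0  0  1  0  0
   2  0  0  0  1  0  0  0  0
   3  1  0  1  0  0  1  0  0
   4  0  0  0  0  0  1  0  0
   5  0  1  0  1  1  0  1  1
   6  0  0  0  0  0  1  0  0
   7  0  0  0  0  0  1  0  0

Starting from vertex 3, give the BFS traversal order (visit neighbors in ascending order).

BFS from vertex 3 (neighbors processed in ascending order):
Visit order: 3, 0, 2, 5, 1, 4, 6, 7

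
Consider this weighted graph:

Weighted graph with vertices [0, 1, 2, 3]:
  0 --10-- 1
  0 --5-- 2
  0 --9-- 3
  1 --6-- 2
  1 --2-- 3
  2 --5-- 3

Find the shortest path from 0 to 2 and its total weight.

Using Dijkstra's algorithm from vertex 0:
Shortest path: 0 -> 2
Total weight: 5 = 5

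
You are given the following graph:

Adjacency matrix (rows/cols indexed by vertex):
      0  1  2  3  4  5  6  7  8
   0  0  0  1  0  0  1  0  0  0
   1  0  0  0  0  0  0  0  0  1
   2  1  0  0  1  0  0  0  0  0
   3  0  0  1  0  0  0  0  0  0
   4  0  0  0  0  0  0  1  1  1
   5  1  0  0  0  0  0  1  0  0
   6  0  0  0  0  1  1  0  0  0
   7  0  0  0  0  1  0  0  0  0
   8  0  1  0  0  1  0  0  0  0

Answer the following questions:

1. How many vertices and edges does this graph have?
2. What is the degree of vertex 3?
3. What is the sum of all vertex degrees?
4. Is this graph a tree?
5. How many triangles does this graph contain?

Count: 9 vertices, 8 edges.
Vertex 3 has neighbors [2], degree = 1.
Handshaking lemma: 2 * 8 = 16.
A graph is a tree iff it is connected and has exactly n-1 edges. This graph is connected (all 9 vertices in one component) and has 9-1 = 8 edges. It is a tree.
Number of triangles = 0.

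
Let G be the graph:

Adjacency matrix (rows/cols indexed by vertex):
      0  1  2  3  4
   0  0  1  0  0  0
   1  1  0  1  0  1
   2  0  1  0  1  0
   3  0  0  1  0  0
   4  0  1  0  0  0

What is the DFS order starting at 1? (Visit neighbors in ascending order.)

DFS from vertex 1 (neighbors processed in ascending order):
Visit order: 1, 0, 2, 3, 4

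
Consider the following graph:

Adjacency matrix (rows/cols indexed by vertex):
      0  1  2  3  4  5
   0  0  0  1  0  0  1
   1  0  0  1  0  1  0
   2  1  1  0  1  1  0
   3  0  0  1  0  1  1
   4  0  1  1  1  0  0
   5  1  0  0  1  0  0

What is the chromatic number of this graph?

The graph has a maximum clique of size 3 (lower bound on chromatic number).
A valid 3-coloring: {0: 1, 1: 1, 2: 0, 3: 1, 4: 2, 5: 0}.
Chromatic number = 3.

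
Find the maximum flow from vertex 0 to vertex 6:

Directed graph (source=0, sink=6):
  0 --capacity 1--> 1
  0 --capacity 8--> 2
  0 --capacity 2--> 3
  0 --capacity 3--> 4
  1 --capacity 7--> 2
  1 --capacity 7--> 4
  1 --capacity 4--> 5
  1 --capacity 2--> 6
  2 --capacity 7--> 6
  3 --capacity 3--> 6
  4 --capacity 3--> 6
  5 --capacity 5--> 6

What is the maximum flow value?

Computing max flow:
  Flow on (0->1): 1/1
  Flow on (0->2): 7/8
  Flow on (0->3): 2/2
  Flow on (0->4): 3/3
  Flow on (1->6): 1/2
  Flow on (2->6): 7/7
  Flow on (3->6): 2/3
  Flow on (4->6): 3/3
Maximum flow = 13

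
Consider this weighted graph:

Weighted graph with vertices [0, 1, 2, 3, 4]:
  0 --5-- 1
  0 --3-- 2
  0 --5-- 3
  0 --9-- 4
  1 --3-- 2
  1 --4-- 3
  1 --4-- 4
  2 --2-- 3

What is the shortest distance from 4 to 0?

Using Dijkstra's algorithm from vertex 4:
Shortest path: 4 -> 0
Total weight: 9 = 9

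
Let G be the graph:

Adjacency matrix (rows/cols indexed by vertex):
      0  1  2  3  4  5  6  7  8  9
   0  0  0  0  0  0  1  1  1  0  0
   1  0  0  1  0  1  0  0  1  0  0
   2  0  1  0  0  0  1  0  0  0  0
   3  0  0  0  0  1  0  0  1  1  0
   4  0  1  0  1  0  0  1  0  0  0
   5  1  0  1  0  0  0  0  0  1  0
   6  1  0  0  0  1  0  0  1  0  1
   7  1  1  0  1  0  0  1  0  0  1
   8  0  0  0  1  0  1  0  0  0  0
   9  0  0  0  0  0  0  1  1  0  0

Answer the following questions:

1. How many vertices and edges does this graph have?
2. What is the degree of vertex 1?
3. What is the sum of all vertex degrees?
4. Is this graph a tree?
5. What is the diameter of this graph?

Count: 10 vertices, 15 edges.
Vertex 1 has neighbors [2, 4, 7], degree = 3.
Handshaking lemma: 2 * 15 = 30.
A tree on 10 vertices has 9 edges. This graph has 15 edges (6 extra). Not a tree.
Diameter (longest shortest path) = 3.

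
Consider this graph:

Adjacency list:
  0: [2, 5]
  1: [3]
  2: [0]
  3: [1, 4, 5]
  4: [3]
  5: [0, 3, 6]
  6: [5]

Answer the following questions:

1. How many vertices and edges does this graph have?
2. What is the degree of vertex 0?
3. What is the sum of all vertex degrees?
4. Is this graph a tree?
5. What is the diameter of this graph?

Count: 7 vertices, 6 edges.
Vertex 0 has neighbors [2, 5], degree = 2.
Handshaking lemma: 2 * 6 = 12.
A graph is a tree iff it is connected and has exactly n-1 edges. This graph is connected (all 7 vertices in one component) and has 7-1 = 6 edges. It is a tree.
Diameter (longest shortest path) = 4.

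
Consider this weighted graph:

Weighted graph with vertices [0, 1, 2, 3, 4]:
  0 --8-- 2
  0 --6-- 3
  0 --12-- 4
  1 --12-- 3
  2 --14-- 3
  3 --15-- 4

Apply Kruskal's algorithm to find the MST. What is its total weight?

Applying Kruskal's algorithm (sort edges by weight, add if no cycle):
  Add (0,3) w=6
  Add (0,2) w=8
  Add (0,4) w=12
  Add (1,3) w=12
  Skip (2,3) w=14 (creates cycle)
  Skip (3,4) w=15 (creates cycle)
MST weight = 38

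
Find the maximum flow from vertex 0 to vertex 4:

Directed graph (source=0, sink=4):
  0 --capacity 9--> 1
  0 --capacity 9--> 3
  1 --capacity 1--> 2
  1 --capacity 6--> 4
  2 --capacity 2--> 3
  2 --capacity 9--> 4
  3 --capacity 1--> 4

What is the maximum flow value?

Computing max flow:
  Flow on (0->1): 7/9
  Flow on (0->3): 1/9
  Flow on (1->2): 1/1
  Flow on (1->4): 6/6
  Flow on (2->4): 1/9
  Flow on (3->4): 1/1
Maximum flow = 8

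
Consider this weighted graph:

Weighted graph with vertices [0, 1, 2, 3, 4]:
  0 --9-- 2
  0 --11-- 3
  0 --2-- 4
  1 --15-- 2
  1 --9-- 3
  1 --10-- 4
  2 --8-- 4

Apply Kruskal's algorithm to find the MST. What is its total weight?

Applying Kruskal's algorithm (sort edges by weight, add if no cycle):
  Add (0,4) w=2
  Add (2,4) w=8
  Skip (0,2) w=9 (creates cycle)
  Add (1,3) w=9
  Add (1,4) w=10
  Skip (0,3) w=11 (creates cycle)
  Skip (1,2) w=15 (creates cycle)
MST weight = 29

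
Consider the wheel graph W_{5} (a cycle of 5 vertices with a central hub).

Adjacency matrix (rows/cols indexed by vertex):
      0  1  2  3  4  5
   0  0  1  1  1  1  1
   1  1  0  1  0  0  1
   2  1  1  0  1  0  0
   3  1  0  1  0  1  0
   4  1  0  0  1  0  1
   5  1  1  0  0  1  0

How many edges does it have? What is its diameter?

Wheel graph W_{5}: 5 cycle edges + 5 spoke edges = 10 edges.
The hub is distance 1 from all cycle vertices. Max distance between cycle vertices through hub is 2.
Diameter = 2.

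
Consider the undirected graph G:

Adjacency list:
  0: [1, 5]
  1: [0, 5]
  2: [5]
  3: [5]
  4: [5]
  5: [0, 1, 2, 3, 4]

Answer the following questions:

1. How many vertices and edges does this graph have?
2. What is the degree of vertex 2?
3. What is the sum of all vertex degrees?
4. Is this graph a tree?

Count: 6 vertices, 6 edges.
Vertex 2 has neighbors [5], degree = 1.
Handshaking lemma: 2 * 6 = 12.
A tree on 6 vertices has 5 edges. This graph has 6 edges (1 extra). Not a tree.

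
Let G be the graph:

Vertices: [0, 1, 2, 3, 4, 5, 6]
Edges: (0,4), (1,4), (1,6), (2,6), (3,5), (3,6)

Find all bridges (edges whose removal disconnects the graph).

A bridge is an edge whose removal increases the number of connected components.
Bridges found: (0,4), (1,4), (1,6), (2,6), (3,5), (3,6)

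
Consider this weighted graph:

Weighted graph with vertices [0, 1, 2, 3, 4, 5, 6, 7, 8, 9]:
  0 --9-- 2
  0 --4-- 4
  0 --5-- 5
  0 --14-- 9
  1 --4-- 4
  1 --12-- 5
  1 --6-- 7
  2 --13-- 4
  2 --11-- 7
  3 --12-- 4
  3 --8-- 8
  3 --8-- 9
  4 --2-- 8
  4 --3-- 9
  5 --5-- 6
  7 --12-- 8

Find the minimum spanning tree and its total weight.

Applying Kruskal's algorithm (sort edges by weight, add if no cycle):
  Add (4,8) w=2
  Add (4,9) w=3
  Add (0,4) w=4
  Add (1,4) w=4
  Add (0,5) w=5
  Add (5,6) w=5
  Add (1,7) w=6
  Add (3,8) w=8
  Skip (3,9) w=8 (creates cycle)
  Add (0,2) w=9
  Skip (2,7) w=11 (creates cycle)
  Skip (1,5) w=12 (creates cycle)
  Skip (3,4) w=12 (creates cycle)
  Skip (7,8) w=12 (creates cycle)
  Skip (2,4) w=13 (creates cycle)
  Skip (0,9) w=14 (creates cycle)
MST weight = 46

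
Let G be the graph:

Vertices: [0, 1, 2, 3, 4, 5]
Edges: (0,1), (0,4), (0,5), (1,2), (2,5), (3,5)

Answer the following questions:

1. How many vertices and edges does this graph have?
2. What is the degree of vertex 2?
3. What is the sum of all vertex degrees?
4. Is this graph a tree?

Count: 6 vertices, 6 edges.
Vertex 2 has neighbors [1, 5], degree = 2.
Handshaking lemma: 2 * 6 = 12.
A tree on 6 vertices has 5 edges. This graph has 6 edges (1 extra). Not a tree.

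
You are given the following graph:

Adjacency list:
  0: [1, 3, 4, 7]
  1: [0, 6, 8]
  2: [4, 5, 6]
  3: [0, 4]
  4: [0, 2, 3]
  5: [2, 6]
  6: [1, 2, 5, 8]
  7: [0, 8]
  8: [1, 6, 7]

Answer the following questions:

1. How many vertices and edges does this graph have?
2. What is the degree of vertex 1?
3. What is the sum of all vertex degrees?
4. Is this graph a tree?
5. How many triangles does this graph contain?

Count: 9 vertices, 13 edges.
Vertex 1 has neighbors [0, 6, 8], degree = 3.
Handshaking lemma: 2 * 13 = 26.
A tree on 9 vertices has 8 edges. This graph has 13 edges (5 extra). Not a tree.
Number of triangles = 3.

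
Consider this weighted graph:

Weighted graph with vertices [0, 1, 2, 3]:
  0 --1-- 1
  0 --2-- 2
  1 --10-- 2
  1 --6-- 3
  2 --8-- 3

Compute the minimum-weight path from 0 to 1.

Using Dijkstra's algorithm from vertex 0:
Shortest path: 0 -> 1
Total weight: 1 = 1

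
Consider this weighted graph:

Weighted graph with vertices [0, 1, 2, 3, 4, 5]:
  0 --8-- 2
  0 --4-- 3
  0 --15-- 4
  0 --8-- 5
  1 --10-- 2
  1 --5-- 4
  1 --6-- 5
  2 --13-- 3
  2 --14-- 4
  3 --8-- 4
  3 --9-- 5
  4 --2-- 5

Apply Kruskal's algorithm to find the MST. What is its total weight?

Applying Kruskal's algorithm (sort edges by weight, add if no cycle):
  Add (4,5) w=2
  Add (0,3) w=4
  Add (1,4) w=5
  Skip (1,5) w=6 (creates cycle)
  Add (0,5) w=8
  Add (0,2) w=8
  Skip (3,4) w=8 (creates cycle)
  Skip (3,5) w=9 (creates cycle)
  Skip (1,2) w=10 (creates cycle)
  Skip (2,3) w=13 (creates cycle)
  Skip (2,4) w=14 (creates cycle)
  Skip (0,4) w=15 (creates cycle)
MST weight = 27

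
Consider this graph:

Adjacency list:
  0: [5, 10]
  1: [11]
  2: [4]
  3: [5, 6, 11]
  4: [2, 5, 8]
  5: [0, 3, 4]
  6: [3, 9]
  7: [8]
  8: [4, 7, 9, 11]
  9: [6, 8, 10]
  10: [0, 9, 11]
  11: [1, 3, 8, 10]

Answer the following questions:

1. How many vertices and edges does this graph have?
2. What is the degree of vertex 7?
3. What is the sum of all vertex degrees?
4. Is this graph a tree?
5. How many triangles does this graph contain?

Count: 12 vertices, 15 edges.
Vertex 7 has neighbors [8], degree = 1.
Handshaking lemma: 2 * 15 = 30.
A tree on 12 vertices has 11 edges. This graph has 15 edges (4 extra). Not a tree.
Number of triangles = 0.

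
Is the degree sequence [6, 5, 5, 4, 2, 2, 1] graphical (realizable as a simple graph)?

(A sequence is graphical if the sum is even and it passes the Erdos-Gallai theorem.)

Sum of degrees = 25. Sum is odd, so the sequence is NOT graphical.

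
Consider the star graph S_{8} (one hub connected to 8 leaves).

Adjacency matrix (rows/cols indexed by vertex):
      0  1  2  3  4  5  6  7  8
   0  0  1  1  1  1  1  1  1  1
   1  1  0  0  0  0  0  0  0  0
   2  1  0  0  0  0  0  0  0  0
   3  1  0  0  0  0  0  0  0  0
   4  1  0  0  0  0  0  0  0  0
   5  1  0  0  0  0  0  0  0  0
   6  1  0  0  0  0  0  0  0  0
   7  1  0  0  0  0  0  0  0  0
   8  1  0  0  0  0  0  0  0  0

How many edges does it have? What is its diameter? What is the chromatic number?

Star graph S_{8}: the hub connects to all 8 leaves.
Edges = 8.
Diameter = 2 (any leaf to hub is 1, leaf to leaf through hub is 2).
Star graphs are bipartite (hub vs leaves), so chromatic number = 2.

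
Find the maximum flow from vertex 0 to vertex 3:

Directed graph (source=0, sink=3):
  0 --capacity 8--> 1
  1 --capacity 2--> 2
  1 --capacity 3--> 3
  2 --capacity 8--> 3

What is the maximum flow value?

Computing max flow:
  Flow on (0->1): 5/8
  Flow on (1->2): 2/2
  Flow on (1->3): 3/3
  Flow on (2->3): 2/8
Maximum flow = 5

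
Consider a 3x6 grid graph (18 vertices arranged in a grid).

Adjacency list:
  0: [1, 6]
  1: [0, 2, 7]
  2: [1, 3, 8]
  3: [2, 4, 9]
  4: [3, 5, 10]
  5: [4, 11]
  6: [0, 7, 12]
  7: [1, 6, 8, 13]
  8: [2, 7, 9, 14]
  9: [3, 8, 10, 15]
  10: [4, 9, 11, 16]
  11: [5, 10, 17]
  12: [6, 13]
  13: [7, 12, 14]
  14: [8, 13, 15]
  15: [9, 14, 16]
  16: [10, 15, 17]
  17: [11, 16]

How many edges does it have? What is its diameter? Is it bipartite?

A 3x6 grid has 12 vertical edges and 15 horizontal edges.
Total edges = 12 + 15 = 27.
Diameter = (3-1) + (6-1) = 7 (corner to opposite corner).
Grid graphs are bipartite (checkerboard coloring).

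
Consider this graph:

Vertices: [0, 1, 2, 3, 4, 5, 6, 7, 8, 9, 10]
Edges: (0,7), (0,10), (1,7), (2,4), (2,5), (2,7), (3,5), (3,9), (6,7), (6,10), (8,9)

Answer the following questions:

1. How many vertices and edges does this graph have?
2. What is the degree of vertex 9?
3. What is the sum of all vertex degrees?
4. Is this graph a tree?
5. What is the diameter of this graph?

Count: 11 vertices, 11 edges.
Vertex 9 has neighbors [3, 8], degree = 2.
Handshaking lemma: 2 * 11 = 22.
A tree on 11 vertices has 10 edges. This graph has 11 edges (1 extra). Not a tree.
Diameter (longest shortest path) = 7.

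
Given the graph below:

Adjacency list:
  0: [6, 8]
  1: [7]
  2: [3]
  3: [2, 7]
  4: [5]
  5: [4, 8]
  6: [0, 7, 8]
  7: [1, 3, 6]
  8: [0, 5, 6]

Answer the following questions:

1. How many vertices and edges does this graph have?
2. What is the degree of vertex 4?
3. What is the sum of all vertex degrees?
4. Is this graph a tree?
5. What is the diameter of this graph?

Count: 9 vertices, 9 edges.
Vertex 4 has neighbors [5], degree = 1.
Handshaking lemma: 2 * 9 = 18.
A tree on 9 vertices has 8 edges. This graph has 9 edges (1 extra). Not a tree.
Diameter (longest shortest path) = 6.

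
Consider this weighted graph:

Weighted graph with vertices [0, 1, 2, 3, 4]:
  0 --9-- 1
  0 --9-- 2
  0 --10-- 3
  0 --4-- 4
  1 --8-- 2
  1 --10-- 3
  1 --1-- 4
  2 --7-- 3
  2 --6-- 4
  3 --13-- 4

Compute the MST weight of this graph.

Applying Kruskal's algorithm (sort edges by weight, add if no cycle):
  Add (1,4) w=1
  Add (0,4) w=4
  Add (2,4) w=6
  Add (2,3) w=7
  Skip (1,2) w=8 (creates cycle)
  Skip (0,1) w=9 (creates cycle)
  Skip (0,2) w=9 (creates cycle)
  Skip (0,3) w=10 (creates cycle)
  Skip (1,3) w=10 (creates cycle)
  Skip (3,4) w=13 (creates cycle)
MST weight = 18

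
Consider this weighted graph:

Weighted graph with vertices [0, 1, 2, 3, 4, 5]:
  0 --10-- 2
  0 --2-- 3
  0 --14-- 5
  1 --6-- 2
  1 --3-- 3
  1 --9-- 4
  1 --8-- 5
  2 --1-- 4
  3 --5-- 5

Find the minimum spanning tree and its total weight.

Applying Kruskal's algorithm (sort edges by weight, add if no cycle):
  Add (2,4) w=1
  Add (0,3) w=2
  Add (1,3) w=3
  Add (3,5) w=5
  Add (1,2) w=6
  Skip (1,5) w=8 (creates cycle)
  Skip (1,4) w=9 (creates cycle)
  Skip (0,2) w=10 (creates cycle)
  Skip (0,5) w=14 (creates cycle)
MST weight = 17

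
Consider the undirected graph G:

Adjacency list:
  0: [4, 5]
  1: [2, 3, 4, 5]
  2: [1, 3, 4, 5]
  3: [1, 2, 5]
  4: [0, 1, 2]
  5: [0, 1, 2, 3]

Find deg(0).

Vertex 0 has neighbors [4, 5], so deg(0) = 2.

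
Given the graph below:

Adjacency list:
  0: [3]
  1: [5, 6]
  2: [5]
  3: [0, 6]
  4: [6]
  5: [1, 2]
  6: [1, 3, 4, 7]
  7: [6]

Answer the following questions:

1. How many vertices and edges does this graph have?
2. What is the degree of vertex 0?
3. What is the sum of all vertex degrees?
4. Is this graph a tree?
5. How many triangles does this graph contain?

Count: 8 vertices, 7 edges.
Vertex 0 has neighbors [3], degree = 1.
Handshaking lemma: 2 * 7 = 14.
A graph is a tree iff it is connected and has exactly n-1 edges. This graph is connected (all 8 vertices in one component) and has 8-1 = 7 edges. It is a tree.
Number of triangles = 0.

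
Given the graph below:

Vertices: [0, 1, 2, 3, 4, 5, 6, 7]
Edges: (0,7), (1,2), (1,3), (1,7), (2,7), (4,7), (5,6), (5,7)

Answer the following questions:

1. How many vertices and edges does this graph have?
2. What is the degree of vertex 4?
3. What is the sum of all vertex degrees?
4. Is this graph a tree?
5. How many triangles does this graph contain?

Count: 8 vertices, 8 edges.
Vertex 4 has neighbors [7], degree = 1.
Handshaking lemma: 2 * 8 = 16.
A tree on 8 vertices has 7 edges. This graph has 8 edges (1 extra). Not a tree.
Number of triangles = 1.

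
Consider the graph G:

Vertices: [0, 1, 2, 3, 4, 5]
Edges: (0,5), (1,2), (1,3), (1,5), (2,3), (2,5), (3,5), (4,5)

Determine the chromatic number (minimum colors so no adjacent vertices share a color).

The graph has a maximum clique of size 4 (lower bound on chromatic number).
A valid 4-coloring: {0: 1, 1: 1, 2: 2, 3: 3, 4: 1, 5: 0}.
Chromatic number = 4.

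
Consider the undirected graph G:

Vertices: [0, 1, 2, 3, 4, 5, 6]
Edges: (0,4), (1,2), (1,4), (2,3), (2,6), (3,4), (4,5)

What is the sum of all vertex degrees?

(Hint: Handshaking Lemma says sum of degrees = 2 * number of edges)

Count edges: 7 edges.
By Handshaking Lemma: sum of degrees = 2 * 7 = 14.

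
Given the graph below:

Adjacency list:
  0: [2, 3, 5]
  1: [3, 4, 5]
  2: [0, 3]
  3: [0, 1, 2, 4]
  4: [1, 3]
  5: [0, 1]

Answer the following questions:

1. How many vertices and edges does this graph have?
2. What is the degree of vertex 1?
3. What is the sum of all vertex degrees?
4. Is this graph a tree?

Count: 6 vertices, 8 edges.
Vertex 1 has neighbors [3, 4, 5], degree = 3.
Handshaking lemma: 2 * 8 = 16.
A tree on 6 vertices has 5 edges. This graph has 8 edges (3 extra). Not a tree.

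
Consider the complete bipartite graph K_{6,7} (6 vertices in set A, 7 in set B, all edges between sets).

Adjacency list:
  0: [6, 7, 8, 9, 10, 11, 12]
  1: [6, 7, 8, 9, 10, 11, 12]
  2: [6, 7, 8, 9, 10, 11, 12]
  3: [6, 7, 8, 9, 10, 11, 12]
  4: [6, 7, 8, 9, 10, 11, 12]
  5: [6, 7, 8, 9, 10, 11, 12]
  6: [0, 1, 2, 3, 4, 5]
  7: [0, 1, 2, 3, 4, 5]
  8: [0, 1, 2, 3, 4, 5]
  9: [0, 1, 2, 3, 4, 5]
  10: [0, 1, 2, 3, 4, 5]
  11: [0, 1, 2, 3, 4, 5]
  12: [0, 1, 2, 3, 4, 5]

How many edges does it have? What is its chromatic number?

K_{6,7} has 6 * 7 = 42 edges.
Bipartite graphs have chromatic number 2 (color each partition differently).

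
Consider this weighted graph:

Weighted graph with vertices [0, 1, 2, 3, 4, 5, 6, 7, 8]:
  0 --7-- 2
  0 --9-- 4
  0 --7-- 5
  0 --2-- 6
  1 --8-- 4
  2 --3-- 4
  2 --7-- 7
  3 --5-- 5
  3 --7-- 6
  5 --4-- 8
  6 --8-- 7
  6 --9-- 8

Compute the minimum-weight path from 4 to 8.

Using Dijkstra's algorithm from vertex 4:
Shortest path: 4 -> 0 -> 5 -> 8
Total weight: 9 + 7 + 4 = 20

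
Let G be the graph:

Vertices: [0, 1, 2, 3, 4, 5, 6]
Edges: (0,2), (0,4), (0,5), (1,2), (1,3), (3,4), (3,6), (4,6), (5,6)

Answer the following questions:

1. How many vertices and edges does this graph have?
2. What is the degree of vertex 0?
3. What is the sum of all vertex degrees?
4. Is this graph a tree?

Count: 7 vertices, 9 edges.
Vertex 0 has neighbors [2, 4, 5], degree = 3.
Handshaking lemma: 2 * 9 = 18.
A tree on 7 vertices has 6 edges. This graph has 9 edges (3 extra). Not a tree.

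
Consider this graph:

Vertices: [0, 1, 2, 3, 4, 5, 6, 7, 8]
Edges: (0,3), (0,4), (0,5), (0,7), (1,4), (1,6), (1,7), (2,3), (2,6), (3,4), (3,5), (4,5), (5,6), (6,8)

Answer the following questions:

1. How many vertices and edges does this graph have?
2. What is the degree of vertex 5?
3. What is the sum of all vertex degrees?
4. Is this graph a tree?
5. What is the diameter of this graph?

Count: 9 vertices, 14 edges.
Vertex 5 has neighbors [0, 3, 4, 6], degree = 4.
Handshaking lemma: 2 * 14 = 28.
A tree on 9 vertices has 8 edges. This graph has 14 edges (6 extra). Not a tree.
Diameter (longest shortest path) = 3.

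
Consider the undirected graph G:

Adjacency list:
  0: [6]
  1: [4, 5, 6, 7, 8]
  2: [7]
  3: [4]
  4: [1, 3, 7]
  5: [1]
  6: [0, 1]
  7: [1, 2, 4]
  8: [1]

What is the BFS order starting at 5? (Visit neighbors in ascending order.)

BFS from vertex 5 (neighbors processed in ascending order):
Visit order: 5, 1, 4, 6, 7, 8, 3, 0, 2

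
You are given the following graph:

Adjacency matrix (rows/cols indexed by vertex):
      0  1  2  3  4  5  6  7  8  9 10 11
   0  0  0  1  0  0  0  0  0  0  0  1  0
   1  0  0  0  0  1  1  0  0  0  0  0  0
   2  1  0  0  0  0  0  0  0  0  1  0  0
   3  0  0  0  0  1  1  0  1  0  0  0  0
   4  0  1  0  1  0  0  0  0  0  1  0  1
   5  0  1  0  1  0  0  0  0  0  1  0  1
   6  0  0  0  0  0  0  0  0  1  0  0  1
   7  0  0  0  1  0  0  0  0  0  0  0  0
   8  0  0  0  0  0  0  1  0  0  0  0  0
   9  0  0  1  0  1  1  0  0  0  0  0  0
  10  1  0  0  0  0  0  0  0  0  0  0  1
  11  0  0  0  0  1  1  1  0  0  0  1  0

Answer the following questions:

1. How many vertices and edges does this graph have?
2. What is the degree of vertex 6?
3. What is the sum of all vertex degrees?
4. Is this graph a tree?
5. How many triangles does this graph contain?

Count: 12 vertices, 15 edges.
Vertex 6 has neighbors [8, 11], degree = 2.
Handshaking lemma: 2 * 15 = 30.
A tree on 12 vertices has 11 edges. This graph has 15 edges (4 extra). Not a tree.
Number of triangles = 0.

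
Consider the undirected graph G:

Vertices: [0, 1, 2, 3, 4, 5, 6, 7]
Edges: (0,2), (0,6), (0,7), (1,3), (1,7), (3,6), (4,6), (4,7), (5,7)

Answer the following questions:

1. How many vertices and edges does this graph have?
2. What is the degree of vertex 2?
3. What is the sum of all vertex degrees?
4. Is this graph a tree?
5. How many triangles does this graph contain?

Count: 8 vertices, 9 edges.
Vertex 2 has neighbors [0], degree = 1.
Handshaking lemma: 2 * 9 = 18.
A tree on 8 vertices has 7 edges. This graph has 9 edges (2 extra). Not a tree.
Number of triangles = 0.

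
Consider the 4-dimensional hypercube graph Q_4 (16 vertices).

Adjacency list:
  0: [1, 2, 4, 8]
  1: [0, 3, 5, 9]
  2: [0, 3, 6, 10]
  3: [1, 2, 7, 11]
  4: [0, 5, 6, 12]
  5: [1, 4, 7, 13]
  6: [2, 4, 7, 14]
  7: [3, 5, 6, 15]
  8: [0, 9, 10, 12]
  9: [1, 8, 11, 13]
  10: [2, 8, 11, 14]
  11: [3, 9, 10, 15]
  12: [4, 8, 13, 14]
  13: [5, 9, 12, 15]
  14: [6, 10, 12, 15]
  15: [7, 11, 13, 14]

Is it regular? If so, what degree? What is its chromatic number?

In Q_4, every vertex has exactly 4 neighbors (flip one of 4 bits), so it is 4-regular.
Q_4 is bipartite (partition by bit-parity), so chromatic number = 2.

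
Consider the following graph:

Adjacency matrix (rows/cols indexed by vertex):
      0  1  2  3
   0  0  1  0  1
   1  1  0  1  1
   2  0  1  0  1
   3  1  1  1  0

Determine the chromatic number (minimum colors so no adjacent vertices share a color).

The graph has a maximum clique of size 3 (lower bound on chromatic number).
A valid 3-coloring: {0: 2, 1: 0, 2: 2, 3: 1}.
Chromatic number = 3.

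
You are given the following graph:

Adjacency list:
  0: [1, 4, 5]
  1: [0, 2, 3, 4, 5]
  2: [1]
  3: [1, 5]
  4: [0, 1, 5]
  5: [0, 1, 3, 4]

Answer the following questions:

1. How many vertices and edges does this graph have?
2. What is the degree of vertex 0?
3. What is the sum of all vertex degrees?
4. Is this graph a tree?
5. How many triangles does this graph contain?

Count: 6 vertices, 9 edges.
Vertex 0 has neighbors [1, 4, 5], degree = 3.
Handshaking lemma: 2 * 9 = 18.
A tree on 6 vertices has 5 edges. This graph has 9 edges (4 extra). Not a tree.
Number of triangles = 5.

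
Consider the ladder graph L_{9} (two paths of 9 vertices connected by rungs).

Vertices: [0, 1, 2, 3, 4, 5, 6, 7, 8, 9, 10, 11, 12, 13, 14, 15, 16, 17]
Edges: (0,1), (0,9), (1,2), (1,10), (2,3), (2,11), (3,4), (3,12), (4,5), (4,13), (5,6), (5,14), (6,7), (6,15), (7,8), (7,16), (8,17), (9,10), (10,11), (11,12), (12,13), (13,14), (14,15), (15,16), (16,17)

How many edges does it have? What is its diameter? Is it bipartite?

Ladder graph L_{9}: 9 rungs + 2 * (9-1) path edges = 9 + 16 = 25 edges.
Diameter = 9.
Ladder graphs are bipartite (alternating coloring along each path).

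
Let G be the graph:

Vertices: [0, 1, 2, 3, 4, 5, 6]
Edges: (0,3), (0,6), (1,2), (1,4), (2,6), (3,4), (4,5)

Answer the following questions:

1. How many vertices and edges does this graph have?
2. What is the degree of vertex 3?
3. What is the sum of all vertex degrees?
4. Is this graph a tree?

Count: 7 vertices, 7 edges.
Vertex 3 has neighbors [0, 4], degree = 2.
Handshaking lemma: 2 * 7 = 14.
A tree on 7 vertices has 6 edges. This graph has 7 edges (1 extra). Not a tree.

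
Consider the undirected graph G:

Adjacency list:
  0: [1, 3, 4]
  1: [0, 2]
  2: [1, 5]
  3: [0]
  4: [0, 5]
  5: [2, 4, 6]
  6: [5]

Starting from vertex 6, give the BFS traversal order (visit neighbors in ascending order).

BFS from vertex 6 (neighbors processed in ascending order):
Visit order: 6, 5, 2, 4, 1, 0, 3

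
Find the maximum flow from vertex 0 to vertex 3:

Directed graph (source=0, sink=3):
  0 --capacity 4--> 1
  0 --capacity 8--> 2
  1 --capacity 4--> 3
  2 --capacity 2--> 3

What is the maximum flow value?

Computing max flow:
  Flow on (0->1): 4/4
  Flow on (0->2): 2/8
  Flow on (1->3): 4/4
  Flow on (2->3): 2/2
Maximum flow = 6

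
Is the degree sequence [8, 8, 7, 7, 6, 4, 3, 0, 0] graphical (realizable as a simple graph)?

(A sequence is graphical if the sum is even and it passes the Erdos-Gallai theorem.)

Sum of degrees = 43. Sum is odd, so the sequence is NOT graphical.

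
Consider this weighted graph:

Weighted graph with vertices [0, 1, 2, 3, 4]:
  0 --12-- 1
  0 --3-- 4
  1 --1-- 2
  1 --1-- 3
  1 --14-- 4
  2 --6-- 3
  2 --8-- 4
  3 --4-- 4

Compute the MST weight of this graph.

Applying Kruskal's algorithm (sort edges by weight, add if no cycle):
  Add (1,2) w=1
  Add (1,3) w=1
  Add (0,4) w=3
  Add (3,4) w=4
  Skip (2,3) w=6 (creates cycle)
  Skip (2,4) w=8 (creates cycle)
  Skip (0,1) w=12 (creates cycle)
  Skip (1,4) w=14 (creates cycle)
MST weight = 9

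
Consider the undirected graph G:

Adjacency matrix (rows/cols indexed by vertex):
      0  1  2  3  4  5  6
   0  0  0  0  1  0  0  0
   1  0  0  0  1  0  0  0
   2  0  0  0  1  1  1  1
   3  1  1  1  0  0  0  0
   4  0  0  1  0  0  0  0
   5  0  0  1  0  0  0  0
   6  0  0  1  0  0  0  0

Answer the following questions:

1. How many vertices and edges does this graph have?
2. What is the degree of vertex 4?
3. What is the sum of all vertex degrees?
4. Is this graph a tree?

Count: 7 vertices, 6 edges.
Vertex 4 has neighbors [2], degree = 1.
Handshaking lemma: 2 * 6 = 12.
A graph is a tree iff it is connected and has exactly n-1 edges. This graph is connected (all 7 vertices in one component) and has 7-1 = 6 edges. It is a tree.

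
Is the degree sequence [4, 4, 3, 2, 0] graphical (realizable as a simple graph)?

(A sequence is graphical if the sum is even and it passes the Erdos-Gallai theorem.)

Sum of degrees = 13. Sum is odd, so the sequence is NOT graphical.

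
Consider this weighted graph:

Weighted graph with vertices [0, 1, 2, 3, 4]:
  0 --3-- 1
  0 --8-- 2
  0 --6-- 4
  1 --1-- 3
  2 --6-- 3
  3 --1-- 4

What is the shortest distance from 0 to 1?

Using Dijkstra's algorithm from vertex 0:
Shortest path: 0 -> 1
Total weight: 3 = 3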